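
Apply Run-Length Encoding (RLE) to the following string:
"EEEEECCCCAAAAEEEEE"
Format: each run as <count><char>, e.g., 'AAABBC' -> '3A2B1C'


Scanning runs left to right:
  i=0: run of 'E' x 5 -> '5E'
  i=5: run of 'C' x 4 -> '4C'
  i=9: run of 'A' x 4 -> '4A'
  i=13: run of 'E' x 5 -> '5E'

RLE = 5E4C4A5E


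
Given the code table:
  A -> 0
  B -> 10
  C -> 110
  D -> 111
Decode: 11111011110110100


Decoding:
111 -> D
110 -> C
111 -> D
10 -> B
110 -> C
10 -> B
0 -> A


Result: DCDBCBA


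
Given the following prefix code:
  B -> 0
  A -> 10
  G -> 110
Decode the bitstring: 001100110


Decoding step by step:
Bits 0 -> B
Bits 0 -> B
Bits 110 -> G
Bits 0 -> B
Bits 110 -> G


Decoded message: BBGBG


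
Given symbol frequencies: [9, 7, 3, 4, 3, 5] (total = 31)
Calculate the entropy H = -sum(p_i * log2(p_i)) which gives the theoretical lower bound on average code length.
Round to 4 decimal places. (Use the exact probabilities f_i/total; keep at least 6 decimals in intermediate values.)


Per-symbol terms -p_i * log2(p_i) with p_i = f_i/31:
  p = 9/31 = 0.290323: log2(p) = -1.784271, -p*log2(p) = 0.518014
  p = 7/31 = 0.225806: log2(p) = -2.146841, -p*log2(p) = 0.484771
  p = 3/31 = 0.096774: log2(p) = -3.369234, -p*log2(p) = 0.326055
  p = 4/31 = 0.129032: log2(p) = -2.954196, -p*log2(p) = 0.381187
  p = 3/31 = 0.096774: log2(p) = -3.369234, -p*log2(p) = 0.326055
  p = 5/31 = 0.161290: log2(p) = -2.632268, -p*log2(p) = 0.424559
H = 0.518014 + 0.484771 + 0.326055 + 0.381187 + 0.326055 + 0.424559 = 2.460641

H = 2.4606 bits/symbol


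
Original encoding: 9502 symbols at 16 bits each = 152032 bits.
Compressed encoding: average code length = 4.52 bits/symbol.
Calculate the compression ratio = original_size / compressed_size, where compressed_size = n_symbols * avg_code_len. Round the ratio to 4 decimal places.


original_size = n_symbols * orig_bits = 9502 * 16 = 152032 bits
compressed_size = n_symbols * avg_code_len = 9502 * 4.52 = 42949.04 bits
ratio = original_size / compressed_size = 152032 / 42949.04 = 3.5398

Compression ratio = 3.5398


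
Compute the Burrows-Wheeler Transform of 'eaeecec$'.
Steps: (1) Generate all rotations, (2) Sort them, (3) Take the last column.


Rotations (sorted):
  0: $eaeecec -> last char: c
  1: aeecec$e -> last char: e
  2: c$eaeece -> last char: e
  3: cec$eaee -> last char: e
  4: eaeecec$ -> last char: $
  5: ec$eaeec -> last char: c
  6: ecec$eae -> last char: e
  7: eecec$ea -> last char: a


BWT = ceee$cea


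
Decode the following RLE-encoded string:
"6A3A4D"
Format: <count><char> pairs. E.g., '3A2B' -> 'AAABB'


Expanding each <count><char> pair:
  6A -> 'AAAAAA'
  3A -> 'AAA'
  4D -> 'DDDD'

Decoded = AAAAAAAAADDDD


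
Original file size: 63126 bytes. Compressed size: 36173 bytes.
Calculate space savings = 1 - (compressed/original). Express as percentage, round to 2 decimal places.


ratio = compressed/original = 36173/63126 = 0.573029
savings = 1 - ratio = 1 - 0.573029 = 0.426971
as a percentage: 0.426971 * 100 = 42.7%

Space savings = 1 - 36173/63126 = 42.7%


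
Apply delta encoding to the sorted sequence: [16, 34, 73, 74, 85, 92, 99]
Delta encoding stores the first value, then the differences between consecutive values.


First value: 16
Deltas:
  34 - 16 = 18
  73 - 34 = 39
  74 - 73 = 1
  85 - 74 = 11
  92 - 85 = 7
  99 - 92 = 7


Delta encoded: [16, 18, 39, 1, 11, 7, 7]


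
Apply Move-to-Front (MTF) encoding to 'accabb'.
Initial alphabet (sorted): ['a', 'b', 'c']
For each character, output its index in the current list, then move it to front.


MTF encoding:
'a': index 0 in ['a', 'b', 'c'] -> ['a', 'b', 'c']
'c': index 2 in ['a', 'b', 'c'] -> ['c', 'a', 'b']
'c': index 0 in ['c', 'a', 'b'] -> ['c', 'a', 'b']
'a': index 1 in ['c', 'a', 'b'] -> ['a', 'c', 'b']
'b': index 2 in ['a', 'c', 'b'] -> ['b', 'a', 'c']
'b': index 0 in ['b', 'a', 'c'] -> ['b', 'a', 'c']


Output: [0, 2, 0, 1, 2, 0]


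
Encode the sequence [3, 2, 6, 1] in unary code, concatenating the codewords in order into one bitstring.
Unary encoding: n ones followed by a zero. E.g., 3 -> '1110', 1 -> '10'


Encode each number as n ones followed by a terminating 0:
  3 -> 1110 (4 bits)
  2 -> 110 (3 bits)
  6 -> 1111110 (7 bits)
  1 -> 10 (2 bits)
Total length = 4 + 3 + 7 + 2 = 16 bits.

Unary([3, 2, 6, 1]) = 1110110111111010 (16 bits)


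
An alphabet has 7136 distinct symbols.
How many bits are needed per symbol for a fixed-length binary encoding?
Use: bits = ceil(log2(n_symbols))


log2(7136) = 12.8009
Bracket: 2^12 = 4096 < 7136 <= 2^13 = 8192
So ceil(log2(7136)) = 13

bits = ceil(log2(7136)) = ceil(12.8009) = 13 bits


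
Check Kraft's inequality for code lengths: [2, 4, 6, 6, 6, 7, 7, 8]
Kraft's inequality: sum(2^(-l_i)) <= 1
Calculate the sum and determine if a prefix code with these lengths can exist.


Sum = 2^(-2) + 2^(-4) + 2^(-6) + 2^(-6) + 2^(-6) + 2^(-7) + 2^(-7) + 2^(-8)
    = 0.25 + 0.0625 + 0.015625 + 0.015625 + 0.015625 + 0.0078125 + 0.0078125 + 0.00390625
    = 97/256 = 0.37890625
Since 0.37890625 <= 1, Kraft's inequality IS satisfied.
A prefix code with these lengths CAN exist.

Kraft sum = 0.37890625. Satisfied.


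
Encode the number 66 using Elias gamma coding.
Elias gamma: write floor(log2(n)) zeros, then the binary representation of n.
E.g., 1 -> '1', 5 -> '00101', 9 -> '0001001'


num_bits = floor(log2(66)) + 1 = 7
leading_zeros = num_bits - 1 = 6
binary(66) = 1000010

Elias gamma(66) = '000000' + '1000010' = 0000001000010 (13 bits)


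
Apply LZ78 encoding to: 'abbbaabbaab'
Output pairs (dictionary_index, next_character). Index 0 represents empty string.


LZ78 encoding steps:
Dictionary: {0: ''}
Step 1: w='' (idx 0), next='a' -> output (0, 'a'), add 'a' as idx 1
Step 2: w='' (idx 0), next='b' -> output (0, 'b'), add 'b' as idx 2
Step 3: w='b' (idx 2), next='b' -> output (2, 'b'), add 'bb' as idx 3
Step 4: w='a' (idx 1), next='a' -> output (1, 'a'), add 'aa' as idx 4
Step 5: w='bb' (idx 3), next='a' -> output (3, 'a'), add 'bba' as idx 5
Step 6: w='a' (idx 1), next='b' -> output (1, 'b'), add 'ab' as idx 6


Encoded: [(0, 'a'), (0, 'b'), (2, 'b'), (1, 'a'), (3, 'a'), (1, 'b')]


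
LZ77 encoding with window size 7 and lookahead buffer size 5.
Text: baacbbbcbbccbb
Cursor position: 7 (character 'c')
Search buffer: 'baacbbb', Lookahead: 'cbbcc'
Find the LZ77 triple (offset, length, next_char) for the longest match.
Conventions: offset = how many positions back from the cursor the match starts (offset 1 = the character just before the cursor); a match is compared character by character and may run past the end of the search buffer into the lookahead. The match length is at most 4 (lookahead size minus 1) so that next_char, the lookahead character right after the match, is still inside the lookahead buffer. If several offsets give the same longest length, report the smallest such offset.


Try each offset into the search buffer:
  offset=1 (pos 6, char 'b'): match length 0
  offset=2 (pos 5, char 'b'): match length 0
  offset=3 (pos 4, char 'b'): match length 0
  offset=4 (pos 3, char 'c'): match length 3
  offset=5 (pos 2, char 'a'): match length 0
  offset=6 (pos 1, char 'a'): match length 0
  offset=7 (pos 0, char 'b'): match length 0
Longest match has length 3 at offset 4.
next_char = character at position 7 + 3 = 10 -> 'c'

Best match: offset=4, length=3 (matching 'cbb' starting at position 3)
LZ77 triple: (4, 3, 'c')


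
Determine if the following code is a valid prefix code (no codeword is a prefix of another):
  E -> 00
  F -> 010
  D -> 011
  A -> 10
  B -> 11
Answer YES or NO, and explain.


Checking each pair (does one codeword prefix another?):
  E='00' vs F='010': no prefix
  E='00' vs D='011': no prefix
  E='00' vs A='10': no prefix
  E='00' vs B='11': no prefix
  F='010' vs E='00': no prefix
  F='010' vs D='011': no prefix
  F='010' vs A='10': no prefix
  F='010' vs B='11': no prefix
  D='011' vs E='00': no prefix
  D='011' vs F='010': no prefix
  D='011' vs A='10': no prefix
  D='011' vs B='11': no prefix
  A='10' vs E='00': no prefix
  A='10' vs F='010': no prefix
  A='10' vs D='011': no prefix
  A='10' vs B='11': no prefix
  B='11' vs E='00': no prefix
  B='11' vs F='010': no prefix
  B='11' vs D='011': no prefix
  B='11' vs A='10': no prefix
No violation found over all pairs.

YES -- this is a valid prefix code. No codeword is a prefix of any other codeword.


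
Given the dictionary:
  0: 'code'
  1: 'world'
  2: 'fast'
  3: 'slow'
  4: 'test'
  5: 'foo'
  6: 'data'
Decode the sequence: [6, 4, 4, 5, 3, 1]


Look up each index in the dictionary:
  6 -> 'data'
  4 -> 'test'
  4 -> 'test'
  5 -> 'foo'
  3 -> 'slow'
  1 -> 'world'

Decoded: "data test test foo slow world"


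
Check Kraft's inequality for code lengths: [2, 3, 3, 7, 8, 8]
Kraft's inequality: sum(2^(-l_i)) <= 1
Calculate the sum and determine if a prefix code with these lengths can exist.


Sum = 2^(-2) + 2^(-3) + 2^(-3) + 2^(-7) + 2^(-8) + 2^(-8)
    = 0.25 + 0.125 + 0.125 + 0.0078125 + 0.00390625 + 0.00390625
    = 132/256 = 0.515625
Since 0.515625 <= 1, Kraft's inequality IS satisfied.
A prefix code with these lengths CAN exist.

Kraft sum = 0.515625. Satisfied.


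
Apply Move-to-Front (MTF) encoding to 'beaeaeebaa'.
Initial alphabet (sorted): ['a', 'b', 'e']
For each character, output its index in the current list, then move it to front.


MTF encoding:
'b': index 1 in ['a', 'b', 'e'] -> ['b', 'a', 'e']
'e': index 2 in ['b', 'a', 'e'] -> ['e', 'b', 'a']
'a': index 2 in ['e', 'b', 'a'] -> ['a', 'e', 'b']
'e': index 1 in ['a', 'e', 'b'] -> ['e', 'a', 'b']
'a': index 1 in ['e', 'a', 'b'] -> ['a', 'e', 'b']
'e': index 1 in ['a', 'e', 'b'] -> ['e', 'a', 'b']
'e': index 0 in ['e', 'a', 'b'] -> ['e', 'a', 'b']
'b': index 2 in ['e', 'a', 'b'] -> ['b', 'e', 'a']
'a': index 2 in ['b', 'e', 'a'] -> ['a', 'b', 'e']
'a': index 0 in ['a', 'b', 'e'] -> ['a', 'b', 'e']


Output: [1, 2, 2, 1, 1, 1, 0, 2, 2, 0]


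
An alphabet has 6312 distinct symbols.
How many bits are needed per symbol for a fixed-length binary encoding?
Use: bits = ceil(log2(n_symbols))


log2(6312) = 12.6239
Bracket: 2^12 = 4096 < 6312 <= 2^13 = 8192
So ceil(log2(6312)) = 13

bits = ceil(log2(6312)) = ceil(12.6239) = 13 bits


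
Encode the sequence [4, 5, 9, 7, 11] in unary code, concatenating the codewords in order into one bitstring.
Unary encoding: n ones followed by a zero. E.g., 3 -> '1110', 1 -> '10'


Encode each number as n ones followed by a terminating 0:
  4 -> 11110 (5 bits)
  5 -> 111110 (6 bits)
  9 -> 1111111110 (10 bits)
  7 -> 11111110 (8 bits)
  11 -> 111111111110 (12 bits)
Total length = 5 + 6 + 10 + 8 + 12 = 41 bits.

Unary([4, 5, 9, 7, 11]) = 11110111110111111111011111110111111111110 (41 bits)


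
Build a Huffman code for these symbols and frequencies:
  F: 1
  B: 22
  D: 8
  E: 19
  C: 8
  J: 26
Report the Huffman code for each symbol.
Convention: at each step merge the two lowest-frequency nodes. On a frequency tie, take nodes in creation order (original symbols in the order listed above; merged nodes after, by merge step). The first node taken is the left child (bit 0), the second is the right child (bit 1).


Huffman tree construction:
Step 1: Merge F(1) + D(8) = 9
Step 2: Merge C(8) + (F+D)(9) = 17
Step 3: Merge (C+(F+D))(17) + E(19) = 36
Step 4: Merge B(22) + J(26) = 48
Step 5: Merge ((C+(F+D))+E)(36) + (B+J)(48) = 84
Read each symbol's code off the tree from the root (left child = 0, right child = 1).

Codes:
  F: 0010 (length 4)
  B: 10 (length 2)
  D: 0011 (length 4)
  E: 01 (length 2)
  C: 000 (length 3)
  J: 11 (length 2)
Average code length: 194/84 = 2.3095 bits/symbol


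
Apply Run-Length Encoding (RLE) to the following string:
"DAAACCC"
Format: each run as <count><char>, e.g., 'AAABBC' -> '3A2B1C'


Scanning runs left to right:
  i=0: run of 'D' x 1 -> '1D'
  i=1: run of 'A' x 3 -> '3A'
  i=4: run of 'C' x 3 -> '3C'

RLE = 1D3A3C


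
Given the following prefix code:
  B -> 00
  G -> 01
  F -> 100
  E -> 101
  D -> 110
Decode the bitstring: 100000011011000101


Decoding step by step:
Bits 100 -> F
Bits 00 -> B
Bits 00 -> B
Bits 110 -> D
Bits 110 -> D
Bits 00 -> B
Bits 101 -> E


Decoded message: FBBDDBE


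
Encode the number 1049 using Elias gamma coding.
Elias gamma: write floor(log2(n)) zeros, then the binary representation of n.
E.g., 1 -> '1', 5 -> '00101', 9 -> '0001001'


num_bits = floor(log2(1049)) + 1 = 11
leading_zeros = num_bits - 1 = 10
binary(1049) = 10000011001

Elias gamma(1049) = '0000000000' + '10000011001' = 000000000010000011001 (21 bits)


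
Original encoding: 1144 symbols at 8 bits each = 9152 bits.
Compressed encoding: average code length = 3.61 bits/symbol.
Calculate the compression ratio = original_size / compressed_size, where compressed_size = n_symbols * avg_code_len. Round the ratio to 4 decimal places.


original_size = n_symbols * orig_bits = 1144 * 8 = 9152 bits
compressed_size = n_symbols * avg_code_len = 1144 * 3.61 = 4129.84 bits
ratio = original_size / compressed_size = 9152 / 4129.84 = 2.2161

Compression ratio = 2.2161


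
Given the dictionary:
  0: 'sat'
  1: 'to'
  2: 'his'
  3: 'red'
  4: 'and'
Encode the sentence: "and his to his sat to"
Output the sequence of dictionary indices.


Look up each word in the dictionary:
  'and' -> 4
  'his' -> 2
  'to' -> 1
  'his' -> 2
  'sat' -> 0
  'to' -> 1

Encoded: [4, 2, 1, 2, 0, 1]


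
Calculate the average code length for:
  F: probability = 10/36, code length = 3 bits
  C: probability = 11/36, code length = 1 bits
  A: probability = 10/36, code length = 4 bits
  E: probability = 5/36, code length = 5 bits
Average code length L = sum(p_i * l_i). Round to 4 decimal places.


Weighted contributions p_i * l_i:
  F: (10/36) * 3 = 30/36
  C: (11/36) * 1 = 11/36
  A: (10/36) * 4 = 40/36
  E: (5/36) * 5 = 25/36
Sum = (30 + 11 + 40 + 25)/36 = 106/36

L = 106/36 = 2.9444 bits/symbol


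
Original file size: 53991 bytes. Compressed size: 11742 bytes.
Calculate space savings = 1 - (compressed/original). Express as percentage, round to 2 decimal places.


ratio = compressed/original = 11742/53991 = 0.217481
savings = 1 - ratio = 1 - 0.217481 = 0.782519
as a percentage: 0.782519 * 100 = 78.25%

Space savings = 1 - 11742/53991 = 78.25%


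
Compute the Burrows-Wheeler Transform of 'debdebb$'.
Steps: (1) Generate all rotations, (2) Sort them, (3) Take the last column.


Rotations (sorted):
  0: $debdebb -> last char: b
  1: b$debdeb -> last char: b
  2: bb$debde -> last char: e
  3: bdebb$de -> last char: e
  4: debb$deb -> last char: b
  5: debdebb$ -> last char: $
  6: ebb$debd -> last char: d
  7: ebdebb$d -> last char: d


BWT = bbeeb$dd


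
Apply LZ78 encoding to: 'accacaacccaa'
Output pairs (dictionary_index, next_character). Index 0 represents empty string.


LZ78 encoding steps:
Dictionary: {0: ''}
Step 1: w='' (idx 0), next='a' -> output (0, 'a'), add 'a' as idx 1
Step 2: w='' (idx 0), next='c' -> output (0, 'c'), add 'c' as idx 2
Step 3: w='c' (idx 2), next='a' -> output (2, 'a'), add 'ca' as idx 3
Step 4: w='ca' (idx 3), next='a' -> output (3, 'a'), add 'caa' as idx 4
Step 5: w='c' (idx 2), next='c' -> output (2, 'c'), add 'cc' as idx 5
Step 6: w='caa' (idx 4), end of input -> output (4, '')


Encoded: [(0, 'a'), (0, 'c'), (2, 'a'), (3, 'a'), (2, 'c'), (4, '')]


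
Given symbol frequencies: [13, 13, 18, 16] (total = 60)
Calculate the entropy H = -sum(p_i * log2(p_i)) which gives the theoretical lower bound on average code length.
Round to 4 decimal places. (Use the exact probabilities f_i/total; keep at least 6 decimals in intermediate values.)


Per-symbol terms -p_i * log2(p_i) with p_i = f_i/60:
  p = 13/60 = 0.216667: log2(p) = -2.206451, -p*log2(p) = 0.478064
  p = 13/60 = 0.216667: log2(p) = -2.206451, -p*log2(p) = 0.478064
  p = 18/60 = 0.300000: log2(p) = -1.736966, -p*log2(p) = 0.521090
  p = 16/60 = 0.266667: log2(p) = -1.906891, -p*log2(p) = 0.508504
H = 0.478064 + 0.478064 + 0.521090 + 0.508504 = 1.985722

H = 1.9857 bits/symbol


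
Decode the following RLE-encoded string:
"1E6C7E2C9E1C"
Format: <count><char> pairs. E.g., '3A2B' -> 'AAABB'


Expanding each <count><char> pair:
  1E -> 'E'
  6C -> 'CCCCCC'
  7E -> 'EEEEEEE'
  2C -> 'CC'
  9E -> 'EEEEEEEEE'
  1C -> 'C'

Decoded = ECCCCCCEEEEEEECCEEEEEEEEEC


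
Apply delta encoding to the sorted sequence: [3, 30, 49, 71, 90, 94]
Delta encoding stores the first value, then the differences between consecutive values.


First value: 3
Deltas:
  30 - 3 = 27
  49 - 30 = 19
  71 - 49 = 22
  90 - 71 = 19
  94 - 90 = 4


Delta encoded: [3, 27, 19, 22, 19, 4]


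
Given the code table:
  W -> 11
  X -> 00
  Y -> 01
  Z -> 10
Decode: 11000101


Decoding:
11 -> W
00 -> X
01 -> Y
01 -> Y


Result: WXYY


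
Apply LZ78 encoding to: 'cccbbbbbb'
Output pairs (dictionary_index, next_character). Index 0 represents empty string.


LZ78 encoding steps:
Dictionary: {0: ''}
Step 1: w='' (idx 0), next='c' -> output (0, 'c'), add 'c' as idx 1
Step 2: w='c' (idx 1), next='c' -> output (1, 'c'), add 'cc' as idx 2
Step 3: w='' (idx 0), next='b' -> output (0, 'b'), add 'b' as idx 3
Step 4: w='b' (idx 3), next='b' -> output (3, 'b'), add 'bb' as idx 4
Step 5: w='bb' (idx 4), next='b' -> output (4, 'b'), add 'bbb' as idx 5


Encoded: [(0, 'c'), (1, 'c'), (0, 'b'), (3, 'b'), (4, 'b')]


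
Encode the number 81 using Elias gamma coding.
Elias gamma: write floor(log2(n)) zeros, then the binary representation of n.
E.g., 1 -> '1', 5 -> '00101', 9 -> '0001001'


num_bits = floor(log2(81)) + 1 = 7
leading_zeros = num_bits - 1 = 6
binary(81) = 1010001

Elias gamma(81) = '000000' + '1010001' = 0000001010001 (13 bits)


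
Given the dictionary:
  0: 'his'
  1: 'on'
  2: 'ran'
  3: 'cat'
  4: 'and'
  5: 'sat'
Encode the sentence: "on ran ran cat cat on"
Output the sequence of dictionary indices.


Look up each word in the dictionary:
  'on' -> 1
  'ran' -> 2
  'ran' -> 2
  'cat' -> 3
  'cat' -> 3
  'on' -> 1

Encoded: [1, 2, 2, 3, 3, 1]


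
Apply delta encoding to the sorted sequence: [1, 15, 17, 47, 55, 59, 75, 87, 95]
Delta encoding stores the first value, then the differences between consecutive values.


First value: 1
Deltas:
  15 - 1 = 14
  17 - 15 = 2
  47 - 17 = 30
  55 - 47 = 8
  59 - 55 = 4
  75 - 59 = 16
  87 - 75 = 12
  95 - 87 = 8


Delta encoded: [1, 14, 2, 30, 8, 4, 16, 12, 8]


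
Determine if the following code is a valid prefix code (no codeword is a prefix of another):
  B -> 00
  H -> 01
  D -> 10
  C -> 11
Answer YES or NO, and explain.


Checking each pair (does one codeword prefix another?):
  B='00' vs H='01': no prefix
  B='00' vs D='10': no prefix
  B='00' vs C='11': no prefix
  H='01' vs B='00': no prefix
  H='01' vs D='10': no prefix
  H='01' vs C='11': no prefix
  D='10' vs B='00': no prefix
  D='10' vs H='01': no prefix
  D='10' vs C='11': no prefix
  C='11' vs B='00': no prefix
  C='11' vs H='01': no prefix
  C='11' vs D='10': no prefix
No violation found over all pairs.

YES -- this is a valid prefix code. No codeword is a prefix of any other codeword.


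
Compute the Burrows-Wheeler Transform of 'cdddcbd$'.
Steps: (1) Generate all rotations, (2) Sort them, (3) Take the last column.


Rotations (sorted):
  0: $cdddcbd -> last char: d
  1: bd$cdddc -> last char: c
  2: cbd$cddd -> last char: d
  3: cdddcbd$ -> last char: $
  4: d$cdddcb -> last char: b
  5: dcbd$cdd -> last char: d
  6: ddcbd$cd -> last char: d
  7: dddcbd$c -> last char: c


BWT = dcd$bddc


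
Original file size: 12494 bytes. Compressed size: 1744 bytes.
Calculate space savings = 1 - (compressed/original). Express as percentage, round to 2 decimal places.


ratio = compressed/original = 1744/12494 = 0.139587
savings = 1 - ratio = 1 - 0.139587 = 0.860413
as a percentage: 0.860413 * 100 = 86.04%

Space savings = 1 - 1744/12494 = 86.04%


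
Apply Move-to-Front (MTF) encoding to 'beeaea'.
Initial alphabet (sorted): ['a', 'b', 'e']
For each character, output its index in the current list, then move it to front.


MTF encoding:
'b': index 1 in ['a', 'b', 'e'] -> ['b', 'a', 'e']
'e': index 2 in ['b', 'a', 'e'] -> ['e', 'b', 'a']
'e': index 0 in ['e', 'b', 'a'] -> ['e', 'b', 'a']
'a': index 2 in ['e', 'b', 'a'] -> ['a', 'e', 'b']
'e': index 1 in ['a', 'e', 'b'] -> ['e', 'a', 'b']
'a': index 1 in ['e', 'a', 'b'] -> ['a', 'e', 'b']


Output: [1, 2, 0, 2, 1, 1]


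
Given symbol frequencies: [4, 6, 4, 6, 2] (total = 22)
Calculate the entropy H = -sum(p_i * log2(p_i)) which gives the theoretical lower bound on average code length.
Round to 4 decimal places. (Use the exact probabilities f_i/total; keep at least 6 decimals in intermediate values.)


Per-symbol terms -p_i * log2(p_i) with p_i = f_i/22:
  p = 4/22 = 0.181818: log2(p) = -2.459432, -p*log2(p) = 0.447169
  p = 6/22 = 0.272727: log2(p) = -1.874469, -p*log2(p) = 0.511219
  p = 4/22 = 0.181818: log2(p) = -2.459432, -p*log2(p) = 0.447169
  p = 6/22 = 0.272727: log2(p) = -1.874469, -p*log2(p) = 0.511219
  p = 2/22 = 0.090909: log2(p) = -3.459432, -p*log2(p) = 0.314494
H = 0.447169 + 0.511219 + 0.447169 + 0.511219 + 0.314494 = 2.231270

H = 2.2313 bits/symbol


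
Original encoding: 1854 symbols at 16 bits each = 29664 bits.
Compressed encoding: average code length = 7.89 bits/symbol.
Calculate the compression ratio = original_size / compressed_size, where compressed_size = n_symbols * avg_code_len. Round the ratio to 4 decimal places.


original_size = n_symbols * orig_bits = 1854 * 16 = 29664 bits
compressed_size = n_symbols * avg_code_len = 1854 * 7.89 = 14628.06 bits
ratio = original_size / compressed_size = 29664 / 14628.06 = 2.0279

Compression ratio = 2.0279


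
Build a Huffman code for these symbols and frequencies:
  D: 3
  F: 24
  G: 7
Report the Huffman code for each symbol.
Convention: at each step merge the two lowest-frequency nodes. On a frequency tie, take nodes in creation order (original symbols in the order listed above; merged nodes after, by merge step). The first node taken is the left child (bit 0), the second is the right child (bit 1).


Huffman tree construction:
Step 1: Merge D(3) + G(7) = 10
Step 2: Merge (D+G)(10) + F(24) = 34
Read each symbol's code off the tree from the root (left child = 0, right child = 1).

Codes:
  D: 00 (length 2)
  F: 1 (length 1)
  G: 01 (length 2)
Average code length: 44/34 = 1.2941 bits/symbol


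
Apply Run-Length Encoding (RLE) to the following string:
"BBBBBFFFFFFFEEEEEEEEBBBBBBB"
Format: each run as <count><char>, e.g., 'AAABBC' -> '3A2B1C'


Scanning runs left to right:
  i=0: run of 'B' x 5 -> '5B'
  i=5: run of 'F' x 7 -> '7F'
  i=12: run of 'E' x 8 -> '8E'
  i=20: run of 'B' x 7 -> '7B'

RLE = 5B7F8E7B


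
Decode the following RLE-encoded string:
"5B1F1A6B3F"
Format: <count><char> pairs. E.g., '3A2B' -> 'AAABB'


Expanding each <count><char> pair:
  5B -> 'BBBBB'
  1F -> 'F'
  1A -> 'A'
  6B -> 'BBBBBB'
  3F -> 'FFF'

Decoded = BBBBBFABBBBBBFFF


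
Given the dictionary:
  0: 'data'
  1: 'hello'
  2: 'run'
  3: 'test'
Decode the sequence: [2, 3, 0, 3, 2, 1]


Look up each index in the dictionary:
  2 -> 'run'
  3 -> 'test'
  0 -> 'data'
  3 -> 'test'
  2 -> 'run'
  1 -> 'hello'

Decoded: "run test data test run hello"


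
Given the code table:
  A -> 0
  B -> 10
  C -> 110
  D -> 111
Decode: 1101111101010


Decoding:
110 -> C
111 -> D
110 -> C
10 -> B
10 -> B


Result: CDCBB


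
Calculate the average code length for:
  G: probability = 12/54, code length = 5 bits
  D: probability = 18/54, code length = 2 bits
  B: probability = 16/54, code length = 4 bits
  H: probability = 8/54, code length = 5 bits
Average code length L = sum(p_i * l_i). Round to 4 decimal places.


Weighted contributions p_i * l_i:
  G: (12/54) * 5 = 60/54
  D: (18/54) * 2 = 36/54
  B: (16/54) * 4 = 64/54
  H: (8/54) * 5 = 40/54
Sum = (60 + 36 + 64 + 40)/54 = 200/54

L = 200/54 = 3.7037 bits/symbol


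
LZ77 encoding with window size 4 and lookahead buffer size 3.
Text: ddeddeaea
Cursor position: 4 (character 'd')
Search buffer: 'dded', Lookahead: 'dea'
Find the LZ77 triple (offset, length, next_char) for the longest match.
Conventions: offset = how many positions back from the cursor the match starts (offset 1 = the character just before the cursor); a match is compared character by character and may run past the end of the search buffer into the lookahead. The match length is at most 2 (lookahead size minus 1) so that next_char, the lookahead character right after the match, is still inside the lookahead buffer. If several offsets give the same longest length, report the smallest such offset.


Try each offset into the search buffer:
  offset=1 (pos 3, char 'd'): match length 1
  offset=2 (pos 2, char 'e'): match length 0
  offset=3 (pos 1, char 'd'): match length 2
  offset=4 (pos 0, char 'd'): match length 1
Longest match has length 2 at offset 3.
next_char = character at position 4 + 2 = 6 -> 'a'

Best match: offset=3, length=2 (matching 'de' starting at position 1)
LZ77 triple: (3, 2, 'a')


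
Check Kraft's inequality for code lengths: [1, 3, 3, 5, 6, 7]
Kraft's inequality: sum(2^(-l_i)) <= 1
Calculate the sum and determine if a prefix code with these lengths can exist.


Sum = 2^(-1) + 2^(-3) + 2^(-3) + 2^(-5) + 2^(-6) + 2^(-7)
    = 0.5 + 0.125 + 0.125 + 0.03125 + 0.015625 + 0.0078125
    = 103/128 = 0.8046875
Since 0.8046875 <= 1, Kraft's inequality IS satisfied.
A prefix code with these lengths CAN exist.

Kraft sum = 0.8046875. Satisfied.


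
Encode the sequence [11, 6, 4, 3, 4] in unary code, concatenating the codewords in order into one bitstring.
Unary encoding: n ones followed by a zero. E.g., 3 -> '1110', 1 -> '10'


Encode each number as n ones followed by a terminating 0:
  11 -> 111111111110 (12 bits)
  6 -> 1111110 (7 bits)
  4 -> 11110 (5 bits)
  3 -> 1110 (4 bits)
  4 -> 11110 (5 bits)
Total length = 12 + 7 + 5 + 4 + 5 = 33 bits.

Unary([11, 6, 4, 3, 4]) = 111111111110111111011110111011110 (33 bits)


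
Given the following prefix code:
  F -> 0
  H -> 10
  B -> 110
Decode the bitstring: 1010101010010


Decoding step by step:
Bits 10 -> H
Bits 10 -> H
Bits 10 -> H
Bits 10 -> H
Bits 10 -> H
Bits 0 -> F
Bits 10 -> H


Decoded message: HHHHHFH


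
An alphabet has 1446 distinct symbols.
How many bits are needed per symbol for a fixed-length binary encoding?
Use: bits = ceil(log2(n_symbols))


log2(1446) = 10.4979
Bracket: 2^10 = 1024 < 1446 <= 2^11 = 2048
So ceil(log2(1446)) = 11

bits = ceil(log2(1446)) = ceil(10.4979) = 11 bits


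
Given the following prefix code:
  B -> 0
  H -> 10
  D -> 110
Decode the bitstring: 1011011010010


Decoding step by step:
Bits 10 -> H
Bits 110 -> D
Bits 110 -> D
Bits 10 -> H
Bits 0 -> B
Bits 10 -> H


Decoded message: HDDHBH


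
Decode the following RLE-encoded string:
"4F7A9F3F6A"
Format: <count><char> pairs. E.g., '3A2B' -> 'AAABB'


Expanding each <count><char> pair:
  4F -> 'FFFF'
  7A -> 'AAAAAAA'
  9F -> 'FFFFFFFFF'
  3F -> 'FFF'
  6A -> 'AAAAAA'

Decoded = FFFFAAAAAAAFFFFFFFFFFFFAAAAAA


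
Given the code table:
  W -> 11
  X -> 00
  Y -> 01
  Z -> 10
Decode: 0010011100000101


Decoding:
00 -> X
10 -> Z
01 -> Y
11 -> W
00 -> X
00 -> X
01 -> Y
01 -> Y


Result: XZYWXXYY


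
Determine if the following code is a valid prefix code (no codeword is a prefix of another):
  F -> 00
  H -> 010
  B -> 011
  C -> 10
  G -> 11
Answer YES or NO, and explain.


Checking each pair (does one codeword prefix another?):
  F='00' vs H='010': no prefix
  F='00' vs B='011': no prefix
  F='00' vs C='10': no prefix
  F='00' vs G='11': no prefix
  H='010' vs F='00': no prefix
  H='010' vs B='011': no prefix
  H='010' vs C='10': no prefix
  H='010' vs G='11': no prefix
  B='011' vs F='00': no prefix
  B='011' vs H='010': no prefix
  B='011' vs C='10': no prefix
  B='011' vs G='11': no prefix
  C='10' vs F='00': no prefix
  C='10' vs H='010': no prefix
  C='10' vs B='011': no prefix
  C='10' vs G='11': no prefix
  G='11' vs F='00': no prefix
  G='11' vs H='010': no prefix
  G='11' vs B='011': no prefix
  G='11' vs C='10': no prefix
No violation found over all pairs.

YES -- this is a valid prefix code. No codeword is a prefix of any other codeword.


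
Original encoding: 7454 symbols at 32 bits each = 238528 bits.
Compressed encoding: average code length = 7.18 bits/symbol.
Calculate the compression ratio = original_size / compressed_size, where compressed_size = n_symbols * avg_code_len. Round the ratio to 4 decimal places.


original_size = n_symbols * orig_bits = 7454 * 32 = 238528 bits
compressed_size = n_symbols * avg_code_len = 7454 * 7.18 = 53519.72 bits
ratio = original_size / compressed_size = 238528 / 53519.72 = 4.4568

Compression ratio = 4.4568


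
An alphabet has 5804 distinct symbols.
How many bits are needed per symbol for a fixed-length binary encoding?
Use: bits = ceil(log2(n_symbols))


log2(5804) = 12.5028
Bracket: 2^12 = 4096 < 5804 <= 2^13 = 8192
So ceil(log2(5804)) = 13

bits = ceil(log2(5804)) = ceil(12.5028) = 13 bits


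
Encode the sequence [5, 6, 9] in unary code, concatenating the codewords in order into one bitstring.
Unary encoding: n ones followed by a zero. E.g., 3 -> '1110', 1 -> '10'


Encode each number as n ones followed by a terminating 0:
  5 -> 111110 (6 bits)
  6 -> 1111110 (7 bits)
  9 -> 1111111110 (10 bits)
Total length = 6 + 7 + 10 = 23 bits.

Unary([5, 6, 9]) = 11111011111101111111110 (23 bits)


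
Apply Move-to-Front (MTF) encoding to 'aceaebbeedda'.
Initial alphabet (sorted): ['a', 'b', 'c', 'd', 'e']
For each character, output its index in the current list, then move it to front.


MTF encoding:
'a': index 0 in ['a', 'b', 'c', 'd', 'e'] -> ['a', 'b', 'c', 'd', 'e']
'c': index 2 in ['a', 'b', 'c', 'd', 'e'] -> ['c', 'a', 'b', 'd', 'e']
'e': index 4 in ['c', 'a', 'b', 'd', 'e'] -> ['e', 'c', 'a', 'b', 'd']
'a': index 2 in ['e', 'c', 'a', 'b', 'd'] -> ['a', 'e', 'c', 'b', 'd']
'e': index 1 in ['a', 'e', 'c', 'b', 'd'] -> ['e', 'a', 'c', 'b', 'd']
'b': index 3 in ['e', 'a', 'c', 'b', 'd'] -> ['b', 'e', 'a', 'c', 'd']
'b': index 0 in ['b', 'e', 'a', 'c', 'd'] -> ['b', 'e', 'a', 'c', 'd']
'e': index 1 in ['b', 'e', 'a', 'c', 'd'] -> ['e', 'b', 'a', 'c', 'd']
'e': index 0 in ['e', 'b', 'a', 'c', 'd'] -> ['e', 'b', 'a', 'c', 'd']
'd': index 4 in ['e', 'b', 'a', 'c', 'd'] -> ['d', 'e', 'b', 'a', 'c']
'd': index 0 in ['d', 'e', 'b', 'a', 'c'] -> ['d', 'e', 'b', 'a', 'c']
'a': index 3 in ['d', 'e', 'b', 'a', 'c'] -> ['a', 'd', 'e', 'b', 'c']


Output: [0, 2, 4, 2, 1, 3, 0, 1, 0, 4, 0, 3]


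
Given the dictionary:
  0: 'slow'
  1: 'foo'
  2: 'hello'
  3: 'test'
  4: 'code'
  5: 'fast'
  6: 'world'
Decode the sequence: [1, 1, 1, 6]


Look up each index in the dictionary:
  1 -> 'foo'
  1 -> 'foo'
  1 -> 'foo'
  6 -> 'world'

Decoded: "foo foo foo world"


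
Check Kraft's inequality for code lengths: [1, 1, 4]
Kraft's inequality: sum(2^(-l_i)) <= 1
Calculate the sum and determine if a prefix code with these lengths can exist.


Sum = 2^(-1) + 2^(-1) + 2^(-4)
    = 0.5 + 0.5 + 0.0625
    = 17/16 = 1.0625
Since 1.0625 > 1, Kraft's inequality is NOT satisfied.
A prefix code with these lengths CANNOT exist.

Kraft sum = 1.0625. Not satisfied.


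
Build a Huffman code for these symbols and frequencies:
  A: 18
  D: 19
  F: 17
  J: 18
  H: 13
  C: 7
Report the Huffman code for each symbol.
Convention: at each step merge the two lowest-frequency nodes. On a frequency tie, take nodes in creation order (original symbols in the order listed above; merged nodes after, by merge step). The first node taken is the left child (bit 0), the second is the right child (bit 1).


Huffman tree construction:
Step 1: Merge C(7) + H(13) = 20
Step 2: Merge F(17) + A(18) = 35
Step 3: Merge J(18) + D(19) = 37
Step 4: Merge (C+H)(20) + (F+A)(35) = 55
Step 5: Merge (J+D)(37) + ((C+H)+(F+A))(55) = 92
Read each symbol's code off the tree from the root (left child = 0, right child = 1).

Codes:
  A: 111 (length 3)
  D: 01 (length 2)
  F: 110 (length 3)
  J: 00 (length 2)
  H: 101 (length 3)
  C: 100 (length 3)
Average code length: 239/92 = 2.5978 bits/symbol


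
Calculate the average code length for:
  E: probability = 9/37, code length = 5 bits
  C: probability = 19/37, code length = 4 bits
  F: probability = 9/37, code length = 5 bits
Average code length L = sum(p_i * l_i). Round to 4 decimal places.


Weighted contributions p_i * l_i:
  E: (9/37) * 5 = 45/37
  C: (19/37) * 4 = 76/37
  F: (9/37) * 5 = 45/37
Sum = (45 + 76 + 45)/37 = 166/37

L = 166/37 = 4.4865 bits/symbol


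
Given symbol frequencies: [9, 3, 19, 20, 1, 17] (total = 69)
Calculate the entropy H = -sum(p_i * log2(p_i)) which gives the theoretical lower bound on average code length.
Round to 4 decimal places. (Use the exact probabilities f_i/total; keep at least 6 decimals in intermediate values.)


Per-symbol terms -p_i * log2(p_i) with p_i = f_i/69:
  p = 9/69 = 0.130435: log2(p) = -2.938599, -p*log2(p) = 0.383296
  p = 3/69 = 0.043478: log2(p) = -4.523562, -p*log2(p) = 0.196677
  p = 19/69 = 0.275362: log2(p) = -1.860597, -p*log2(p) = 0.512338
  p = 20/69 = 0.289855: log2(p) = -1.786596, -p*log2(p) = 0.517854
  p = 1/69 = 0.014493: log2(p) = -6.108524, -p*log2(p) = 0.088529
  p = 17/69 = 0.246377: log2(p) = -2.021062, -p*log2(p) = 0.497943
H = 0.383296 + 0.196677 + 0.512338 + 0.517854 + 0.088529 + 0.497943 = 2.196637

H = 2.1966 bits/symbol


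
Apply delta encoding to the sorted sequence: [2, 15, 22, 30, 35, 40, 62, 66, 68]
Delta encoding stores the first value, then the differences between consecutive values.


First value: 2
Deltas:
  15 - 2 = 13
  22 - 15 = 7
  30 - 22 = 8
  35 - 30 = 5
  40 - 35 = 5
  62 - 40 = 22
  66 - 62 = 4
  68 - 66 = 2


Delta encoded: [2, 13, 7, 8, 5, 5, 22, 4, 2]


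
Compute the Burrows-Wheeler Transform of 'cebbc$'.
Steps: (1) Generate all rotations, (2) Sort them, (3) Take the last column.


Rotations (sorted):
  0: $cebbc -> last char: c
  1: bbc$ce -> last char: e
  2: bc$ceb -> last char: b
  3: c$cebb -> last char: b
  4: cebbc$ -> last char: $
  5: ebbc$c -> last char: c


BWT = cebb$c


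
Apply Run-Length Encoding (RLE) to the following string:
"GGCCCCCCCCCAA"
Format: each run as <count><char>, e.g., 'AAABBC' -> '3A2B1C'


Scanning runs left to right:
  i=0: run of 'G' x 2 -> '2G'
  i=2: run of 'C' x 9 -> '9C'
  i=11: run of 'A' x 2 -> '2A'

RLE = 2G9C2A


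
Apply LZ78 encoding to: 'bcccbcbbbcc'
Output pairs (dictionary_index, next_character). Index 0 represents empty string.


LZ78 encoding steps:
Dictionary: {0: ''}
Step 1: w='' (idx 0), next='b' -> output (0, 'b'), add 'b' as idx 1
Step 2: w='' (idx 0), next='c' -> output (0, 'c'), add 'c' as idx 2
Step 3: w='c' (idx 2), next='c' -> output (2, 'c'), add 'cc' as idx 3
Step 4: w='b' (idx 1), next='c' -> output (1, 'c'), add 'bc' as idx 4
Step 5: w='b' (idx 1), next='b' -> output (1, 'b'), add 'bb' as idx 5
Step 6: w='bc' (idx 4), next='c' -> output (4, 'c'), add 'bcc' as idx 6


Encoded: [(0, 'b'), (0, 'c'), (2, 'c'), (1, 'c'), (1, 'b'), (4, 'c')]


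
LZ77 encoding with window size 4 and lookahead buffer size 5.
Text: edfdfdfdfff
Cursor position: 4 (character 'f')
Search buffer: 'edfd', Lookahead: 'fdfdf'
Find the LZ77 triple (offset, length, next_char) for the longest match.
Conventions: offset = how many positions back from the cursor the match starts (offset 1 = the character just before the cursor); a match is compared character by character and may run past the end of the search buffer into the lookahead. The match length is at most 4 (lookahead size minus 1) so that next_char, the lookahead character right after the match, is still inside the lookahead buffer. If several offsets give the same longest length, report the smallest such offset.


Try each offset into the search buffer:
  offset=1 (pos 3, char 'd'): match length 0
  offset=2 (pos 2, char 'f'): match length 4
  offset=3 (pos 1, char 'd'): match length 0
  offset=4 (pos 0, char 'e'): match length 0
Longest match has length 4 at offset 2.
next_char = character at position 4 + 4 = 8 -> 'f'

Best match: offset=2, length=4 (matching 'fdfd' starting at position 2)
LZ77 triple: (2, 4, 'f')


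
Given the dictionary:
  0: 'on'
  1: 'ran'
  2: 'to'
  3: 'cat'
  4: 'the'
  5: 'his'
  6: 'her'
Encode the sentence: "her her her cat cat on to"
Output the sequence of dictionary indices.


Look up each word in the dictionary:
  'her' -> 6
  'her' -> 6
  'her' -> 6
  'cat' -> 3
  'cat' -> 3
  'on' -> 0
  'to' -> 2

Encoded: [6, 6, 6, 3, 3, 0, 2]


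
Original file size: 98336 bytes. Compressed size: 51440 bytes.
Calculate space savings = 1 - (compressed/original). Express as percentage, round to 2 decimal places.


ratio = compressed/original = 51440/98336 = 0.523104
savings = 1 - ratio = 1 - 0.523104 = 0.476896
as a percentage: 0.476896 * 100 = 47.69%

Space savings = 1 - 51440/98336 = 47.69%


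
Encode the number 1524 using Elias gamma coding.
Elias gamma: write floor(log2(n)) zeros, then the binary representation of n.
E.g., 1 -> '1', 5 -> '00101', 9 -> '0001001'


num_bits = floor(log2(1524)) + 1 = 11
leading_zeros = num_bits - 1 = 10
binary(1524) = 10111110100

Elias gamma(1524) = '0000000000' + '10111110100' = 000000000010111110100 (21 bits)


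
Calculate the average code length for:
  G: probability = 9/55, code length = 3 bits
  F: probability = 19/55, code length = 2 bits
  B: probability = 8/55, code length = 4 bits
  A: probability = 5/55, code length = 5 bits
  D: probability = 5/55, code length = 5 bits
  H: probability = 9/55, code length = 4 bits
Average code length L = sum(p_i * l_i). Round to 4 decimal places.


Weighted contributions p_i * l_i:
  G: (9/55) * 3 = 27/55
  F: (19/55) * 2 = 38/55
  B: (8/55) * 4 = 32/55
  A: (5/55) * 5 = 25/55
  D: (5/55) * 5 = 25/55
  H: (9/55) * 4 = 36/55
Sum = (27 + 38 + 32 + 25 + 25 + 36)/55 = 183/55

L = 183/55 = 3.3273 bits/symbol


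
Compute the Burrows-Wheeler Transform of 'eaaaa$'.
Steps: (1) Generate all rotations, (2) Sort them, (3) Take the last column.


Rotations (sorted):
  0: $eaaaa -> last char: a
  1: a$eaaa -> last char: a
  2: aa$eaa -> last char: a
  3: aaa$ea -> last char: a
  4: aaaa$e -> last char: e
  5: eaaaa$ -> last char: $


BWT = aaaae$


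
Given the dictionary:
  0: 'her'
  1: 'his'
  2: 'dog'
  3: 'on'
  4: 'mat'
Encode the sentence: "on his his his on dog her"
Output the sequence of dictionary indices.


Look up each word in the dictionary:
  'on' -> 3
  'his' -> 1
  'his' -> 1
  'his' -> 1
  'on' -> 3
  'dog' -> 2
  'her' -> 0

Encoded: [3, 1, 1, 1, 3, 2, 0]


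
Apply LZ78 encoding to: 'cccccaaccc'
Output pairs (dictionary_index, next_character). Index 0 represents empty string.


LZ78 encoding steps:
Dictionary: {0: ''}
Step 1: w='' (idx 0), next='c' -> output (0, 'c'), add 'c' as idx 1
Step 2: w='c' (idx 1), next='c' -> output (1, 'c'), add 'cc' as idx 2
Step 3: w='cc' (idx 2), next='a' -> output (2, 'a'), add 'cca' as idx 3
Step 4: w='' (idx 0), next='a' -> output (0, 'a'), add 'a' as idx 4
Step 5: w='cc' (idx 2), next='c' -> output (2, 'c'), add 'ccc' as idx 5


Encoded: [(0, 'c'), (1, 'c'), (2, 'a'), (0, 'a'), (2, 'c')]


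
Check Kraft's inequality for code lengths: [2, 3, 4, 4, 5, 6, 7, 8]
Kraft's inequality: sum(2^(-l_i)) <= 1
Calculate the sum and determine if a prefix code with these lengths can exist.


Sum = 2^(-2) + 2^(-3) + 2^(-4) + 2^(-4) + 2^(-5) + 2^(-6) + 2^(-7) + 2^(-8)
    = 0.25 + 0.125 + 0.0625 + 0.0625 + 0.03125 + 0.015625 + 0.0078125 + 0.00390625
    = 143/256 = 0.55859375
Since 0.55859375 <= 1, Kraft's inequality IS satisfied.
A prefix code with these lengths CAN exist.

Kraft sum = 0.55859375. Satisfied.


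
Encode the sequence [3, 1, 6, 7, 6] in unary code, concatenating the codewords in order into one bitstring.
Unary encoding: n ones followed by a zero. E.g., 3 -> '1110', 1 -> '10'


Encode each number as n ones followed by a terminating 0:
  3 -> 1110 (4 bits)
  1 -> 10 (2 bits)
  6 -> 1111110 (7 bits)
  7 -> 11111110 (8 bits)
  6 -> 1111110 (7 bits)
Total length = 4 + 2 + 7 + 8 + 7 = 28 bits.

Unary([3, 1, 6, 7, 6]) = 1110101111110111111101111110 (28 bits)
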